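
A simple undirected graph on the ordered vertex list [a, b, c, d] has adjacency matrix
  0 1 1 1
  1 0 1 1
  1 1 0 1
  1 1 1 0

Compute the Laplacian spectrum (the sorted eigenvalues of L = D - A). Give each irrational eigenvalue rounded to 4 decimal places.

Each diagonal entry of L is the vertex degree and each off-diagonal entry is -1 where an edge is present, 0 otherwise; in the order [a, b, c, d] the diagonal is [3, 3, 3, 3]. The multiplicity of 0 as a Laplacian eigenvalue equals the number of connected components.

[0, 4, 4, 4]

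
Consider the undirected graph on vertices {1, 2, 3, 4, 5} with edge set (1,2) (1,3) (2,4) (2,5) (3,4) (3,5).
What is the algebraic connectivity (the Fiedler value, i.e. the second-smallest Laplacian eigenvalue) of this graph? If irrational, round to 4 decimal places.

2

Reading degrees in the order [1, 2, 3, 4, 5] gives [2, 3, 3, 2, 2]; set D = diag(2, 3, 3, 2, 2) and form L = D - A. The sorted Laplacian eigenvalues are [0, 2, 2, 3, 5]; the algebraic connectivity is the second entry, 2. By the matrix-tree theorem the graph has (1/5) * product of the nonzero eigenvalues = 12 spanning trees. There is one zero in the spectrum, matching the 1 component.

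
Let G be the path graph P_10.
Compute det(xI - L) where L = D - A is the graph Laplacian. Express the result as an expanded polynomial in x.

The graph has 10 vertices and degree multiset [2, 2, 2, 2, 2, 2, 2, 2, 1, 1]; D is the diagonal matrix of degrees and L = D - A. Computing det(xI - L) by cofactor expansion (or equivalently via sum-over-permutations) gives x^10 - 18x^9 + 136x^8 - 560x^7 + 1365x^6 - 2002x^5 + 1716x^4 - 792x^3 + 165x^2 - 10x. Since p(0) = det(-L) = 0, x divides p(x). The largest eigenvalue, 3.9021, is at most the vertex count 10.

x^10 - 18x^9 + 136x^8 - 560x^7 + 1365x^6 - 2002x^5 + 1716x^4 - 792x^3 + 165x^2 - 10x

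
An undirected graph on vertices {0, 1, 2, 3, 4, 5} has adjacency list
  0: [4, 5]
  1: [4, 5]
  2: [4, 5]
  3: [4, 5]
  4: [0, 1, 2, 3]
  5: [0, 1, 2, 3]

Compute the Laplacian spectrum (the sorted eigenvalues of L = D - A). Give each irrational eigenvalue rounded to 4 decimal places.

Reading degrees in the order [0, 1, 2, 3, 4, 5] gives [2, 2, 2, 2, 4, 4]; set D = diag(2, 2, 2, 2, 4, 4) and form L = D - A. L is symmetric positive semidefinite, so every eigenvalue is real and nonnegative. The eigenvalues sum to 16, which equals trace(L) = 2|E|. There is one zero in the spectrum, matching the 1 component.

[0, 2, 2, 2, 4, 6]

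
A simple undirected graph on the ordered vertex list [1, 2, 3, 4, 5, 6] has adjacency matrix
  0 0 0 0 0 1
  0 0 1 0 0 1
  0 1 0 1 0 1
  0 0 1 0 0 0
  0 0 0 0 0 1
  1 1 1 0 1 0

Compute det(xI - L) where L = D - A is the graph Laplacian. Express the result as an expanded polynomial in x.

Reading degrees in the order [1, 2, 3, 4, 5, 6] gives [1, 2, 3, 1, 1, 4]; set D = diag(1, 2, 3, 1, 1, 4) and form L = D - A. Computing det(xI - L) by cofactor expansion (or equivalently via sum-over-permutations) gives x^6 - 12x^5 + 50x^4 - 88x^3 + 67x^2 - 18x. The constant term is 0 because L is singular (the all-ones vector lies in its kernel). There is one zero in the spectrum, matching the 1 component.

x^6 - 12x^5 + 50x^4 - 88x^3 + 67x^2 - 18x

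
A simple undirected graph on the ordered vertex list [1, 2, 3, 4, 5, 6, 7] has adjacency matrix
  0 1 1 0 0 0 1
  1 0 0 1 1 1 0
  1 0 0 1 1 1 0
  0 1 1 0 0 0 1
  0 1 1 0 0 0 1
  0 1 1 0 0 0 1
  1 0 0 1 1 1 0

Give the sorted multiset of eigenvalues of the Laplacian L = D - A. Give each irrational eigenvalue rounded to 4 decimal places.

Each diagonal entry of L is the vertex degree and each off-diagonal entry is -1 where an edge is present, 0 otherwise; in the order [1, 2, 3, 4, 5, 6, 7] the diagonal is [3, 4, 4, 3, 3, 3, 4]. Diagonalising L (or applying a numerical eigensolver to the 7x7 matrix) gives the spectrum above. The single zero eigenvalue shows the graph is connected. There is one zero in the spectrum, matching the 1 component. The largest eigenvalue, 7, is at most the vertex count 7.

[0, 3, 3, 3, 4, 4, 7]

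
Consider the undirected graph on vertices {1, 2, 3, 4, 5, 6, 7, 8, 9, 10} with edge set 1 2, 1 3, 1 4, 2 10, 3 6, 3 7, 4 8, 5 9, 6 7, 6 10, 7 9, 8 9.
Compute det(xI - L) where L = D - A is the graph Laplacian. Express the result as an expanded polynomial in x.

x^10 - 24x^9 + 245x^8 - 1388x^7 + 4776x^6 - 10268x^5 + 13666x^4 - 10744x^3 + 4473x^2 - 740x

Reading degrees in the order [1, 2, 3, 4, 5, 6, 7, 8, 9, 10] gives [3, 2, 3, 2, 1, 3, 3, 2, 3, 2]; set D = diag(3, 2, 3, 2, 1, 3, 3, 2, 3, 2) and form L = D - A. L has integer entries, so p(x) = det(xI - L) has integer coefficients. Expanding the determinant yields x^10 - 24x^9 + 245x^8 - 1388x^7 + 4776x^6 - 10268x^5 + 13666x^4 - 10744x^3 + 4473x^2 - 740x. Since p(0) = det(-L) = 0, x divides p(x).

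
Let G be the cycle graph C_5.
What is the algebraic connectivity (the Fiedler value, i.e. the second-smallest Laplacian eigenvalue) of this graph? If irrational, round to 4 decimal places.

1.3820

The graph has 5 vertices and degree multiset [2, 2, 2, 2, 2]; D is the diagonal matrix of degrees and L = D - A. Computing the eigenvalues of L and sorting gives [0, 1.3820, 1.3820, 3.6180, 3.6180]. The Fiedler value lambda_2 = 1.3820 is strictly positive, so the graph is connected. The largest eigenvalue, 3.6180, is at most the vertex count 5. There is one zero in the spectrum, matching the 1 component.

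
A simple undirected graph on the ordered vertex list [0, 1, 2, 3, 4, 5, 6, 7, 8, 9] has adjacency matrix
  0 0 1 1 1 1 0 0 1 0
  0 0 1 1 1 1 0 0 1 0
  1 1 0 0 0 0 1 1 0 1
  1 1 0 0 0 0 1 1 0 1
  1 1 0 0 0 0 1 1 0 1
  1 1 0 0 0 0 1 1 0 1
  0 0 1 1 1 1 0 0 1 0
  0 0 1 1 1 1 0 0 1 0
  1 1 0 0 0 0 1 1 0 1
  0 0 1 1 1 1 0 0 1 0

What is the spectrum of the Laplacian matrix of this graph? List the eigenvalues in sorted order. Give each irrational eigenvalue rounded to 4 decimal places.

Reading degrees in the order [0, 1, 2, 3, 4, 5, 6, 7, 8, 9] gives [5, 5, 5, 5, 5, 5, 5, 5, 5, 5]; set D = diag(5, 5, 5, 5, 5, 5, 5, 5, 5, 5) and form L = D - A. L is symmetric positive semidefinite, so every eigenvalue is real and nonnegative.

[0, 5, 5, 5, 5, 5, 5, 5, 5, 10]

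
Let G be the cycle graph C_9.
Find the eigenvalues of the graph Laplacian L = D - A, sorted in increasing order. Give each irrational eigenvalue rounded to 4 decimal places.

The graph has 9 vertices and degree multiset [2, 2, 2, 2, 2, 2, 2, 2, 2]; D is the diagonal matrix of degrees and L = D - A. Diagonalising L (or applying a numerical eigensolver to the 9x9 matrix) gives the spectrum above. The single zero eigenvalue shows the graph is connected. By the matrix-tree theorem the graph has (1/9) * product of the nonzero eigenvalues = 9 spanning trees. There is one zero in the spectrum, matching the 1 component.

[0, 0.4679, 0.4679, 1.6527, 1.6527, 3, 3, 3.8794, 3.8794]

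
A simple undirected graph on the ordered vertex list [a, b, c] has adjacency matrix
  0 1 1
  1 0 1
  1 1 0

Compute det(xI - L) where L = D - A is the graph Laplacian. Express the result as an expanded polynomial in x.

With the vertex order [a, b, c], the degrees are [2, 2, 2], giving D = diag(2, 2, 2) and L = D - A. L has integer entries, so p(x) = det(xI - L) has integer coefficients. Expanding the determinant yields x^3 - 6x^2 + 9x. The constant term is 0 because L is singular (the all-ones vector lies in its kernel).

x^3 - 6x^2 + 9x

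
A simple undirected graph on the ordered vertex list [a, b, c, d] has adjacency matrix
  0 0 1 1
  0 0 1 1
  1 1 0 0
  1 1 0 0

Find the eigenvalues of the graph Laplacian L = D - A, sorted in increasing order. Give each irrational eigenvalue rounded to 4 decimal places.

[0, 2, 2, 4]

Each diagonal entry of L is the vertex degree and each off-diagonal entry is -1 where an edge is present, 0 otherwise; in the order [a, b, c, d] the diagonal is [2, 2, 2, 2]. The multiplicity of 0 as a Laplacian eigenvalue equals the number of connected components. The single zero eigenvalue shows the graph is connected.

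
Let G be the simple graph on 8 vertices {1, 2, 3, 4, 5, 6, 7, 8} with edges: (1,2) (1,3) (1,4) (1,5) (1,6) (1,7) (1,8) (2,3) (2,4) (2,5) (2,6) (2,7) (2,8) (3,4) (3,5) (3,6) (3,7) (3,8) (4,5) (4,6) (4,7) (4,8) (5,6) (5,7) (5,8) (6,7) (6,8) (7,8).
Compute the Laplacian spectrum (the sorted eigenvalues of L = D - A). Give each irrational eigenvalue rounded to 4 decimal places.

Each diagonal entry of L is the vertex degree and each off-diagonal entry is -1 where an edge is present, 0 otherwise; in the order [1, 2, 3, 4, 5, 6, 7, 8] the diagonal is [7, 7, 7, 7, 7, 7, 7, 7]. Since every row of L sums to 0, the all-ones vector is in the kernel and 0 is an eigenvalue. The single zero eigenvalue shows the graph is connected. By the matrix-tree theorem the graph has (1/8) * product of the nonzero eigenvalues = 262144 spanning trees.

[0, 8, 8, 8, 8, 8, 8, 8]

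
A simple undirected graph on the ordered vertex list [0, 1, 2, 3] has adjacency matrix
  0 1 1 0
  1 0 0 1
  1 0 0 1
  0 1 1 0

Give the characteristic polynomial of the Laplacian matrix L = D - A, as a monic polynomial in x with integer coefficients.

x^4 - 8x^3 + 20x^2 - 16x

Each diagonal entry of L is the vertex degree and each off-diagonal entry is -1 where an edge is present, 0 otherwise; in the order [0, 1, 2, 3] the diagonal is [2, 2, 2, 2]. L has integer entries, so p(x) = det(xI - L) has integer coefficients. Expanding the determinant yields x^4 - 8x^3 + 20x^2 - 16x. Since p(0) = det(-L) = 0, x divides p(x).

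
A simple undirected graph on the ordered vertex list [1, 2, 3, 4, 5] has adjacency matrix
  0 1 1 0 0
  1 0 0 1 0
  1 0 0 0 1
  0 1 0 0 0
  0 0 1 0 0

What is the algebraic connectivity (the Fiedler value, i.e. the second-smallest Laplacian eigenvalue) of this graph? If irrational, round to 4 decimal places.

With the vertex order [1, 2, 3, 4, 5], the degrees are [2, 2, 2, 1, 1], giving D = diag(2, 2, 2, 1, 1) and L = D - A. The sorted Laplacian eigenvalues are [0, 0.3820, 1.3820, 2.6180, 3.6180]; the algebraic connectivity is the second entry, 0.3820.

0.3820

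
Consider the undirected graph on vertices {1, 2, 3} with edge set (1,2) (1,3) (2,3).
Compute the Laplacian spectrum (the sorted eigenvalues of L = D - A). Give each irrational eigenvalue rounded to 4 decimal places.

Each diagonal entry of L is the vertex degree and each off-diagonal entry is -1 where an edge is present, 0 otherwise; in the order [1, 2, 3] the diagonal is [2, 2, 2]. L is symmetric positive semidefinite, so every eigenvalue is real and nonnegative. There is one zero in the spectrum, matching the 1 component.

[0, 3, 3]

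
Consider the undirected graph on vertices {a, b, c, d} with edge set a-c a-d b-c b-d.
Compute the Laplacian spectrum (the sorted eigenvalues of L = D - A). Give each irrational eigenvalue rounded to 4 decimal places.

Reading degrees in the order [a, b, c, d] gives [2, 2, 2, 2]; set D = diag(2, 2, 2, 2) and form L = D - A. L is symmetric positive semidefinite, so every eigenvalue is real and nonnegative. The eigenvalues sum to 8, which equals trace(L) = 2|E|.

[0, 2, 2, 4]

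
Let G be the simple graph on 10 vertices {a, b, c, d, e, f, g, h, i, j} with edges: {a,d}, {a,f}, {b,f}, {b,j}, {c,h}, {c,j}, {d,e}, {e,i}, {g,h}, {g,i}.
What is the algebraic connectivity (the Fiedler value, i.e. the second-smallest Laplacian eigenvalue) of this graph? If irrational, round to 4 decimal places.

0.3820

Reading degrees in the order [a, b, c, d, e, f, g, h, i, j] gives [2, 2, 2, 2, 2, 2, 2, 2, 2, 2]; set D = diag(2, 2, 2, 2, 2, 2, 2, 2, 2, 2) and form L = D - A. The smallest Laplacian eigenvalue is always 0. The next one, lambda_2 = 0.3820, measures how hard the graph is to disconnect: larger values mean better connectivity. The eigenvalues sum to 20, which equals trace(L) = 2|E|. There is one zero in the spectrum, matching the 1 component.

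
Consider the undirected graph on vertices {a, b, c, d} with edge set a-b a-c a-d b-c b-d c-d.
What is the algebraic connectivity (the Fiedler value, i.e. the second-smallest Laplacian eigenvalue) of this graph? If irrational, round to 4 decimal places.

4

With the vertex order [a, b, c, d], the degrees are [3, 3, 3, 3], giving D = diag(3, 3, 3, 3) and L = D - A. Computing the eigenvalues of L and sorting gives [0, 4, 4, 4]. The Fiedler value lambda_2 = 4 is strictly positive, so the graph is connected. There is one zero in the spectrum, matching the 1 component.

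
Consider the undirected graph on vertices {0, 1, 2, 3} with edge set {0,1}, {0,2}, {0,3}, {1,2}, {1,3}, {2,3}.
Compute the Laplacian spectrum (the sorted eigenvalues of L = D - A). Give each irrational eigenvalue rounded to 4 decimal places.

Each diagonal entry of L is the vertex degree and each off-diagonal entry is -1 where an edge is present, 0 otherwise; in the order [0, 1, 2, 3] the diagonal is [3, 3, 3, 3]. The multiplicity of 0 as a Laplacian eigenvalue equals the number of connected components. The single zero eigenvalue shows the graph is connected. The eigenvalues sum to 12, which equals trace(L) = 2|E|. There is one zero in the spectrum, matching the 1 component.

[0, 4, 4, 4]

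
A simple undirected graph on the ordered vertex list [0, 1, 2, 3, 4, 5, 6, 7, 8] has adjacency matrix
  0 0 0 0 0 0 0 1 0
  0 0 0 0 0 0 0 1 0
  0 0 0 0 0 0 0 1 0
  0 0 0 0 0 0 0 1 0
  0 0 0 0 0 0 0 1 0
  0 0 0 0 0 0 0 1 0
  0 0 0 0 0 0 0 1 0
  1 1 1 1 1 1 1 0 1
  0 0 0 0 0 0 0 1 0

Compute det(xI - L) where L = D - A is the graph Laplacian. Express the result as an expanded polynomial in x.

x^9 - 16x^8 + 84x^7 - 224x^6 + 350x^5 - 336x^4 + 196x^3 - 64x^2 + 9x

With the vertex order [0, 1, 2, 3, 4, 5, 6, 7, 8], the degrees are [1, 1, 1, 1, 1, 1, 1, 8, 1], giving D = diag(1, 1, 1, 1, 1, 1, 1, 8, 1) and L = D - A. Computing det(xI - L) by cofactor expansion (or equivalently via sum-over-permutations) gives x^9 - 16x^8 + 84x^7 - 224x^6 + 350x^5 - 336x^4 + 196x^3 - 64x^2 + 9x. Since p(0) = det(-L) = 0, x divides p(x). There is one zero in the spectrum, matching the 1 component.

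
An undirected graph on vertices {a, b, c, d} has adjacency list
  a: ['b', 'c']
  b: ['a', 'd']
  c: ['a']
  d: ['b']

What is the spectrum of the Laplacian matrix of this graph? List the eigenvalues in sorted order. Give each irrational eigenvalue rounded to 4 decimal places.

Reading degrees in the order [a, b, c, d] gives [2, 2, 1, 1]; set D = diag(2, 2, 1, 1) and form L = D - A. Diagonalising L (or applying a numerical eigensolver to the 4x4 matrix) gives the spectrum above. The single zero eigenvalue shows the graph is connected.

[0, 0.5858, 2, 3.4142]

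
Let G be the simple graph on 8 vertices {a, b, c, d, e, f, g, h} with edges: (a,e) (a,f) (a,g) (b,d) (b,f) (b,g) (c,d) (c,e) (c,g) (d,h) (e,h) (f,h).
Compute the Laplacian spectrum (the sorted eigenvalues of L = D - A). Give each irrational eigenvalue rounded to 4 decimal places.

[0, 2, 2, 2, 4, 4, 4, 6]

With the vertex order [a, b, c, d, e, f, g, h], the degrees are [3, 3, 3, 3, 3, 3, 3, 3], giving D = diag(3, 3, 3, 3, 3, 3, 3, 3) and L = D - A. The multiplicity of 0 as a Laplacian eigenvalue equals the number of connected components. The single zero eigenvalue shows the graph is connected. There is one zero in the spectrum, matching the 1 component. The eigenvalues sum to 24, which equals trace(L) = 2|E|.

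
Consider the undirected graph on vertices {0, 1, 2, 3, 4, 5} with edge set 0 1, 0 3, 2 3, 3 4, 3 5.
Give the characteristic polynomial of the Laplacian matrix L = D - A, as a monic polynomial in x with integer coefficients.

With the vertex order [0, 1, 2, 3, 4, 5], the degrees are [2, 1, 1, 4, 1, 1], giving D = diag(2, 1, 1, 4, 1, 1) and L = D - A. L has integer entries, so p(x) = det(xI - L) has integer coefficients. Expanding the determinant yields x^6 - 10x^5 + 33x^4 - 46x^3 + 28x^2 - 6x. The constant term is 0 because L is singular (the all-ones vector lies in its kernel).

x^6 - 10x^5 + 33x^4 - 46x^3 + 28x^2 - 6x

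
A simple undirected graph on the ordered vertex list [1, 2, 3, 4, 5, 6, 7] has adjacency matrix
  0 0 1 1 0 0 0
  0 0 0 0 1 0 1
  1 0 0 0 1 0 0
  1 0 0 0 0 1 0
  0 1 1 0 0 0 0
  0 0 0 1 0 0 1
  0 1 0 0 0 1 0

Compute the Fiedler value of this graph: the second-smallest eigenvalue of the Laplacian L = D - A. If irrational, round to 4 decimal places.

With the vertex order [1, 2, 3, 4, 5, 6, 7], the degrees are [2, 2, 2, 2, 2, 2, 2], giving D = diag(2, 2, 2, 2, 2, 2, 2) and L = D - A. The sorted Laplacian eigenvalues are [0, 0.7530, 0.7530, 2.4450, 2.4450, 3.8019, 3.8019]; the algebraic connectivity is the second entry, 0.7530. The largest eigenvalue, 3.8019, is at most the vertex count 7.

0.7530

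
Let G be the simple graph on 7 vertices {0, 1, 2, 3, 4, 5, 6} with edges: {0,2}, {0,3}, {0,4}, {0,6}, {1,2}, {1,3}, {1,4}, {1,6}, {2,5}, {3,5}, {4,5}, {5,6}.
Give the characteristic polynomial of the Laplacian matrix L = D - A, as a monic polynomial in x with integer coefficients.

Reading degrees in the order [0, 1, 2, 3, 4, 5, 6] gives [4, 4, 3, 3, 3, 4, 3]; set D = diag(4, 4, 3, 3, 3, 4, 3) and form L = D - A. L has integer entries, so p(x) = det(xI - L) has integer coefficients. Expanding the determinant yields x^7 - 24x^6 + 234x^5 - 1192x^4 + 3357x^3 - 4968x^2 + 3024x. The constant term is 0 because L is singular (the all-ones vector lies in its kernel). The eigenvalues sum to 24, which equals trace(L) = 2|E|.

x^7 - 24x^6 + 234x^5 - 1192x^4 + 3357x^3 - 4968x^2 + 3024x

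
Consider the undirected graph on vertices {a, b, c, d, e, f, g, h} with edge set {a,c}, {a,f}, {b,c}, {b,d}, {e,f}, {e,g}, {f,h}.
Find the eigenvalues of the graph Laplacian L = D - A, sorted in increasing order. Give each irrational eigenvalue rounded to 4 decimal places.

[0, 0.1864, 0.5858, 1, 2, 2.4707, 3.4142, 4.3429]

Reading degrees in the order [a, b, c, d, e, f, g, h] gives [2, 2, 2, 1, 2, 3, 1, 1]; set D = diag(2, 2, 2, 1, 2, 3, 1, 1) and form L = D - A. Diagonalising L (or applying a numerical eigensolver to the 8x8 matrix) gives the spectrum above. The single zero eigenvalue shows the graph is connected. By the matrix-tree theorem the graph has (1/8) * product of the nonzero eigenvalues = 1 spanning tree.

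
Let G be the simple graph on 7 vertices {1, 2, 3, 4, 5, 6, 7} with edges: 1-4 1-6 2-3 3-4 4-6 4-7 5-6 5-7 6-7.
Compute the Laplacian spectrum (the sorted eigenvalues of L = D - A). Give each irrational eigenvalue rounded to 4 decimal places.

[0, 0.4376, 1.6187, 2.3961, 3.3179, 4.8749, 5.3548]

With the vertex order [1, 2, 3, 4, 5, 6, 7], the degrees are [2, 1, 2, 4, 2, 4, 3], giving D = diag(2, 1, 2, 4, 2, 4, 3) and L = D - A. L is symmetric positive semidefinite, so every eigenvalue is real and nonnegative. The eigenvalues sum to 18, which equals trace(L) = 2|E|. By the matrix-tree theorem the graph has (1/7) * product of the nonzero eigenvalues = 21 spanning trees.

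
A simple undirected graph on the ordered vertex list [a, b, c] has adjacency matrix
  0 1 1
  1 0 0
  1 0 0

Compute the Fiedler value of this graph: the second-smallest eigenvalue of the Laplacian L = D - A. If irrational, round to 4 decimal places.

Reading degrees in the order [a, b, c] gives [2, 1, 1]; set D = diag(2, 1, 1) and form L = D - A. The smallest Laplacian eigenvalue is always 0. The next one, lambda_2 = 1, measures how hard the graph is to disconnect: larger values mean better connectivity. By the matrix-tree theorem the graph has (1/3) * product of the nonzero eigenvalues = 1 spanning tree. The eigenvalues sum to 4, which equals trace(L) = 2|E|.

1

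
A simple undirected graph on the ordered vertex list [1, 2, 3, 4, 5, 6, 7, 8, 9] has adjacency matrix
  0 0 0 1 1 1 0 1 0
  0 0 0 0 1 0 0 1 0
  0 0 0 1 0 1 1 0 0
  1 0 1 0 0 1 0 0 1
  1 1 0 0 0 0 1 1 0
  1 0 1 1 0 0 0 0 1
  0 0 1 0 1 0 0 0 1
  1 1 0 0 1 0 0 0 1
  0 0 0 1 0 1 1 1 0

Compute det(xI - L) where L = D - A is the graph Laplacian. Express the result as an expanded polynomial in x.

Each diagonal entry of L is the vertex degree and each off-diagonal entry is -1 where an edge is present, 0 otherwise; in the order [1, 2, 3, 4, 5, 6, 7, 8, 9] the diagonal is [4, 2, 3, 4, 4, 4, 3, 4, 4]. L has integer entries, so p(x) = det(xI - L) has integer coefficients. Expanding the determinant yields x^9 - 32x^8 + 437x^7 - 3318x^6 + 15270x^5 - 43430x^4 + 74096x^3 - 68700x^2 + 26100x. The constant term is 0 because L is singular (the all-ones vector lies in its kernel). There is one zero in the spectrum, matching the 1 component. The eigenvalues sum to 32, which equals trace(L) = 2|E|.

x^9 - 32x^8 + 437x^7 - 3318x^6 + 15270x^5 - 43430x^4 + 74096x^3 - 68700x^2 + 26100x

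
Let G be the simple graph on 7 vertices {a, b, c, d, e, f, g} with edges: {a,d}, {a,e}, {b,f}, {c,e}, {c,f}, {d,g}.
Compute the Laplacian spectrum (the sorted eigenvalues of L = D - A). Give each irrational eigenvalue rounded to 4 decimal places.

Reading degrees in the order [a, b, c, d, e, f, g] gives [2, 1, 2, 2, 2, 2, 1]; set D = diag(2, 1, 2, 2, 2, 2, 1) and form L = D - A. Diagonalising L (or applying a numerical eigensolver to the 7x7 matrix) gives the spectrum above. The single zero eigenvalue shows the graph is connected. There is one zero in the spectrum, matching the 1 component.

[0, 0.1981, 0.7530, 1.5550, 2.4450, 3.2470, 3.8019]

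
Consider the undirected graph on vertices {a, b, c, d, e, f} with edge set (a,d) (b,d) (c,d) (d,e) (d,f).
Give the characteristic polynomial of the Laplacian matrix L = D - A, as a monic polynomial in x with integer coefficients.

x^6 - 10x^5 + 30x^4 - 40x^3 + 25x^2 - 6x

Each diagonal entry of L is the vertex degree and each off-diagonal entry is -1 where an edge is present, 0 otherwise; in the order [a, b, c, d, e, f] the diagonal is [1, 1, 1, 5, 1, 1]. L has integer entries, so p(x) = det(xI - L) has integer coefficients. Expanding the determinant yields x^6 - 10x^5 + 30x^4 - 40x^3 + 25x^2 - 6x. The coefficient of x^5 equals -trace(L) = -10, matching the sum of degrees. The largest eigenvalue, 6, is at most the vertex count 6.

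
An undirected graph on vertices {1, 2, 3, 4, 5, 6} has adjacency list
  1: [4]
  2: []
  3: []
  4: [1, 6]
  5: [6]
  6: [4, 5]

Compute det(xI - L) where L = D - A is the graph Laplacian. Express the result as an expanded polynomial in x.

x^6 - 6x^5 + 10x^4 - 4x^3

Reading degrees in the order [1, 2, 3, 4, 5, 6] gives [1, 0, 0, 2, 1, 2]; set D = diag(1, 0, 0, 2, 1, 2) and form L = D - A. L has integer entries, so p(x) = det(xI - L) has integer coefficients. Expanding the determinant yields x^6 - 6x^5 + 10x^4 - 4x^3. Since p(0) = det(-L) = 0, x divides p(x). The eigenvalues sum to 6, which equals trace(L) = 2|E|.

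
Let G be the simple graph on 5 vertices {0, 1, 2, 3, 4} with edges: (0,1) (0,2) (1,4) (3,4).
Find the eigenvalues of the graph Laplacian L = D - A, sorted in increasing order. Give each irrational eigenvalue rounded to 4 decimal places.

Each diagonal entry of L is the vertex degree and each off-diagonal entry is -1 where an edge is present, 0 otherwise; in the order [0, 1, 2, 3, 4] the diagonal is [2, 2, 1, 1, 2]. Since every row of L sums to 0, the all-ones vector is in the kernel and 0 is an eigenvalue. The single zero eigenvalue shows the graph is connected. By the matrix-tree theorem the graph has (1/5) * product of the nonzero eigenvalues = 1 spanning tree.

[0, 0.3820, 1.3820, 2.6180, 3.6180]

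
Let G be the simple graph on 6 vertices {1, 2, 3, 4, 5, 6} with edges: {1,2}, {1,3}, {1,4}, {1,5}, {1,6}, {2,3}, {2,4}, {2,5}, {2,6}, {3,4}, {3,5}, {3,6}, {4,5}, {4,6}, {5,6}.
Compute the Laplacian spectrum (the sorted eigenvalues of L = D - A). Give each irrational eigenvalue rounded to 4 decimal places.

With the vertex order [1, 2, 3, 4, 5, 6], the degrees are [5, 5, 5, 5, 5, 5], giving D = diag(5, 5, 5, 5, 5, 5) and L = D - A. Diagonalising L (or applying a numerical eigensolver to the 6x6 matrix) gives the spectrum above. There is one zero in the spectrum, matching the 1 component.

[0, 6, 6, 6, 6, 6]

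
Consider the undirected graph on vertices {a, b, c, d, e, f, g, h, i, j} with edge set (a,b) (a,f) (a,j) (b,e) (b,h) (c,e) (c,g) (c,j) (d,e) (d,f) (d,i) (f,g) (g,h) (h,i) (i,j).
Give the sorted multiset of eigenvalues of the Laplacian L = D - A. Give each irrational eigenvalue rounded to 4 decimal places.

Each diagonal entry of L is the vertex degree and each off-diagonal entry is -1 where an edge is present, 0 otherwise; in the order [a, b, c, d, e, f, g, h, i, j] the diagonal is [3, 3, 3, 3, 3, 3, 3, 3, 3, 3]. The multiplicity of 0 as a Laplacian eigenvalue equals the number of connected components. The single zero eigenvalue shows the graph is connected. The eigenvalues sum to 30, which equals trace(L) = 2|E|.

[0, 2, 2, 2, 2, 2, 5, 5, 5, 5]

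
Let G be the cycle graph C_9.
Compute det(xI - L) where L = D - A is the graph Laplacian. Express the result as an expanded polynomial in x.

x^9 - 18x^8 + 135x^7 - 546x^6 + 1287x^5 - 1782x^4 + 1386x^3 - 540x^2 + 81x

The graph has 9 vertices and degree multiset [2, 2, 2, 2, 2, 2, 2, 2, 2]; D is the diagonal matrix of degrees and L = D - A. L has integer entries, so p(x) = det(xI - L) has integer coefficients. Expanding the determinant yields x^9 - 18x^8 + 135x^7 - 546x^6 + 1287x^5 - 1782x^4 + 1386x^3 - 540x^2 + 81x. The constant term is 0 because L is singular (the all-ones vector lies in its kernel). By the matrix-tree theorem the graph has (1/9) * product of the nonzero eigenvalues = 9 spanning trees.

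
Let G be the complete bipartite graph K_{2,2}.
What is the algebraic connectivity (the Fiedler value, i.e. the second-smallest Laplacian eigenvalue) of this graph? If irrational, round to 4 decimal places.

The graph has 4 vertices and degree multiset [2, 2, 2, 2]; D is the diagonal matrix of degrees and L = D - A. Computing the eigenvalues of L and sorting gives [0, 2, 2, 4]. The Fiedler value lambda_2 = 2 is strictly positive, so the graph is connected. The largest eigenvalue, 4, is at most the vertex count 4.

2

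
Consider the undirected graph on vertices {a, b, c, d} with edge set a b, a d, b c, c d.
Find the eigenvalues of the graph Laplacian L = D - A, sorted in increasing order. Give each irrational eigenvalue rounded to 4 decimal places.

With the vertex order [a, b, c, d], the degrees are [2, 2, 2, 2], giving D = diag(2, 2, 2, 2) and L = D - A. Since every row of L sums to 0, the all-ones vector is in the kernel and 0 is an eigenvalue.

[0, 2, 2, 4]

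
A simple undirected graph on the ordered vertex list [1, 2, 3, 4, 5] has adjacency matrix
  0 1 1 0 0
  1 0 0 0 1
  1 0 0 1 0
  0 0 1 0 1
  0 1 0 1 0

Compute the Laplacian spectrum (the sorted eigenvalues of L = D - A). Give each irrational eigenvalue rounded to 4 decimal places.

Reading degrees in the order [1, 2, 3, 4, 5] gives [2, 2, 2, 2, 2]; set D = diag(2, 2, 2, 2, 2) and form L = D - A. The multiplicity of 0 as a Laplacian eigenvalue equals the number of connected components. The single zero eigenvalue shows the graph is connected. By the matrix-tree theorem the graph has (1/5) * product of the nonzero eigenvalues = 5 spanning trees.

[0, 1.3820, 1.3820, 3.6180, 3.6180]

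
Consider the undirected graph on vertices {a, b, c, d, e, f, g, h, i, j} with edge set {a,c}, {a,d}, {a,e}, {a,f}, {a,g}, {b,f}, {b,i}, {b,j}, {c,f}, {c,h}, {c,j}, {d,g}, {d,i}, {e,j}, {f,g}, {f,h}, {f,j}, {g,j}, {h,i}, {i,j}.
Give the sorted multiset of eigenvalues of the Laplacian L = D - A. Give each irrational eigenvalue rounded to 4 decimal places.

Reading degrees in the order [a, b, c, d, e, f, g, h, i, j] gives [5, 3, 4, 3, 2, 6, 4, 3, 4, 6]; set D = diag(5, 3, 4, 3, 2, 6, 4, 3, 4, 6) and form L = D - A. The multiplicity of 0 as a Laplacian eigenvalue equals the number of connected components. By the matrix-tree theorem the graph has (1/10) * product of the nonzero eigenvalues = 22820 spanning trees.

[0, 1.7156, 2.1964, 2.5320, 3.2234, 4.5072, 5.0464, 5.9607, 7.0040, 7.8144]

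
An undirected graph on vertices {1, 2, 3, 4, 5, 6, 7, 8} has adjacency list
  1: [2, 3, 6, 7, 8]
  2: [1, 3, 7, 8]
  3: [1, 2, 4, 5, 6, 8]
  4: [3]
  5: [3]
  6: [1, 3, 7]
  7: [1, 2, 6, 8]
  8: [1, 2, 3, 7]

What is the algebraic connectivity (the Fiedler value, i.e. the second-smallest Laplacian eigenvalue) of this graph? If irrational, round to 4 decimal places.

0.9161

Reading degrees in the order [1, 2, 3, 4, 5, 6, 7, 8] gives [5, 4, 6, 1, 1, 3, 4, 4]; set D = diag(5, 4, 6, 1, 1, 3, 4, 4) and form L = D - A. Computing the eigenvalues of L and sorting gives [0, 0.9161, 1, 3, 4.7868, 5, 6, 7.2971]. The Fiedler value lambda_2 = 0.9161 is strictly positive, so the graph is connected. The largest eigenvalue, 7.2971, is at most the vertex count 8.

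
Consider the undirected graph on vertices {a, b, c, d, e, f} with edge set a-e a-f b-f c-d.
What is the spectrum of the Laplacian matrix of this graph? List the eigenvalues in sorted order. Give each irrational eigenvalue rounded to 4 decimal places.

With the vertex order [a, b, c, d, e, f], the degrees are [2, 1, 1, 1, 1, 2], giving D = diag(2, 1, 1, 1, 1, 2) and L = D - A. Since every row of L sums to 0, the all-ones vector is in the kernel and 0 is an eigenvalue. The 2 zero eigenvalues correspond to the 2 connected components. The eigenvalues sum to 8, which equals trace(L) = 2|E|.

[0, 0, 0.5858, 2, 2, 3.4142]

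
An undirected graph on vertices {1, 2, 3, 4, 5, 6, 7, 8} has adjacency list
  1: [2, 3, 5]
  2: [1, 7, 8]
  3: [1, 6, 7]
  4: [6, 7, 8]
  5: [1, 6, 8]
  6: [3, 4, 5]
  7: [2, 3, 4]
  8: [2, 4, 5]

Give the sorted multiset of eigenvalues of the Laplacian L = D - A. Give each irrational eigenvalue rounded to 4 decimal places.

[0, 2, 2, 2, 4, 4, 4, 6]

With the vertex order [1, 2, 3, 4, 5, 6, 7, 8], the degrees are [3, 3, 3, 3, 3, 3, 3, 3], giving D = diag(3, 3, 3, 3, 3, 3, 3, 3) and L = D - A. Diagonalising L (or applying a numerical eigensolver to the 8x8 matrix) gives the spectrum above. The eigenvalues sum to 24, which equals trace(L) = 2|E|.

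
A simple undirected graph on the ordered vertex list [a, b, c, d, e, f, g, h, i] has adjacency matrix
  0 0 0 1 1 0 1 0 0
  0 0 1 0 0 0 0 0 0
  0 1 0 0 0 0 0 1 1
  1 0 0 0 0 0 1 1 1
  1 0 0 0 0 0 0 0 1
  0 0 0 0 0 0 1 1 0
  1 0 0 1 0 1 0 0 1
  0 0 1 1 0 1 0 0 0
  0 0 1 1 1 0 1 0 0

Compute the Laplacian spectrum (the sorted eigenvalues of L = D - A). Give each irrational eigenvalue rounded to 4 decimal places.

Reading degrees in the order [a, b, c, d, e, f, g, h, i] gives [3, 1, 3, 4, 2, 2, 4, 3, 4]; set D = diag(3, 1, 3, 4, 2, 2, 4, 3, 4) and form L = D - A. L is symmetric positive semidefinite, so every eigenvalue is real and nonnegative. The single zero eigenvalue shows the graph is connected. The largest eigenvalue, 6.0167, is at most the vertex count 9. There is one zero in the spectrum, matching the 1 component.

[0, 0.6278, 1.2497, 2.4496, 2.6175, 3.4062, 4.1104, 5.5222, 6.0167]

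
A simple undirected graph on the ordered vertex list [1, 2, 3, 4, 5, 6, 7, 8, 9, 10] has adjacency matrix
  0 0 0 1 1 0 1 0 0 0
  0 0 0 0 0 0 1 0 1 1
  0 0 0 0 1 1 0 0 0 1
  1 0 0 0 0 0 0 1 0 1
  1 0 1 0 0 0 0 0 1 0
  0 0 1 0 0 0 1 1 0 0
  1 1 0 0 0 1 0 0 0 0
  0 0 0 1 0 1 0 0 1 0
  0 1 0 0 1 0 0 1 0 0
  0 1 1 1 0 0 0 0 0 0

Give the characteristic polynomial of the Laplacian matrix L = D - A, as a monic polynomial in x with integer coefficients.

x^10 - 30x^9 + 390x^8 - 2880x^7 + 13305x^6 - 39882x^5 + 77640x^4 - 94800x^3 + 66000x^2 - 20000x

Reading degrees in the order [1, 2, 3, 4, 5, 6, 7, 8, 9, 10] gives [3, 3, 3, 3, 3, 3, 3, 3, 3, 3]; set D = diag(3, 3, 3, 3, 3, 3, 3, 3, 3, 3) and form L = D - A. The eigenvalues of L are [0, 2, 2, 2, 2, 2, 5, 5, 5, 5]; the characteristic polynomial is the product of (x - lambda_i), which multiplies out to x^10 - 30x^9 + 390x^8 - 2880x^7 + 13305x^6 - 39882x^5 + 77640x^4 - 94800x^3 + 66000x^2 - 20000x. The constant term is 0 because L is singular (the all-ones vector lies in its kernel). By the matrix-tree theorem the graph has (1/10) * product of the nonzero eigenvalues = 2000 spanning trees. The largest eigenvalue, 5, is at most the vertex count 10.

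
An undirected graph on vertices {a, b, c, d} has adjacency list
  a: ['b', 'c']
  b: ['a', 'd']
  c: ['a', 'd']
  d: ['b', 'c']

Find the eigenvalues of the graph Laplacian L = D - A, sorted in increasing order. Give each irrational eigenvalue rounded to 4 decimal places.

Reading degrees in the order [a, b, c, d] gives [2, 2, 2, 2]; set D = diag(2, 2, 2, 2) and form L = D - A. L is symmetric positive semidefinite, so every eigenvalue is real and nonnegative. The single zero eigenvalue shows the graph is connected. The largest eigenvalue, 4, is at most the vertex count 4.

[0, 2, 2, 4]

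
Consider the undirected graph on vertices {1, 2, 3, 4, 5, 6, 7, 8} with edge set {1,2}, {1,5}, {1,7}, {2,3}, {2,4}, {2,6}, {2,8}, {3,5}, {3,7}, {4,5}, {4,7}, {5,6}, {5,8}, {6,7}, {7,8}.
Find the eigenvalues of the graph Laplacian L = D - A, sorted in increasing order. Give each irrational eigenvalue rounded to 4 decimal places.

Each diagonal entry of L is the vertex degree and each off-diagonal entry is -1 where an edge is present, 0 otherwise; in the order [1, 2, 3, 4, 5, 6, 7, 8] the diagonal is [3, 5, 3, 3, 5, 3, 5, 3]. The multiplicity of 0 as a Laplacian eigenvalue equals the number of connected components. The eigenvalues sum to 30, which equals trace(L) = 2|E|.

[0, 3, 3, 3, 3, 5, 5, 8]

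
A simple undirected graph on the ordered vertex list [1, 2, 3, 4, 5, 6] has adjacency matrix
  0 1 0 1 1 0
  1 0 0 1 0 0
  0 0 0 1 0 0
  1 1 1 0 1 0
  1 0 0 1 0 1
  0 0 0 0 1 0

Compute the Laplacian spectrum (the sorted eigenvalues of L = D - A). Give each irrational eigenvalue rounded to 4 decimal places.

Reading degrees in the order [1, 2, 3, 4, 5, 6] gives [3, 2, 1, 4, 3, 1]; set D = diag(3, 2, 1, 4, 3, 1) and form L = D - A. Diagonalising L (or applying a numerical eigensolver to the 6x6 matrix) gives the spectrum above. The largest eigenvalue, 5.1149, is at most the vertex count 6. There is one zero in the spectrum, matching the 1 component.

[0, 0.6972, 1.1392, 2.7459, 4.3028, 5.1149]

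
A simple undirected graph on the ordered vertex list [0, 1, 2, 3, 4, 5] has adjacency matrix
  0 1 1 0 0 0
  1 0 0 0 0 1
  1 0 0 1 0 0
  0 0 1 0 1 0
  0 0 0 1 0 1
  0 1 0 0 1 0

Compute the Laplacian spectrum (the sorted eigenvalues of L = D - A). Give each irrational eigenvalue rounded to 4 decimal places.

Reading degrees in the order [0, 1, 2, 3, 4, 5] gives [2, 2, 2, 2, 2, 2]; set D = diag(2, 2, 2, 2, 2, 2) and form L = D - A. Since every row of L sums to 0, the all-ones vector is in the kernel and 0 is an eigenvalue. There is one zero in the spectrum, matching the 1 component.

[0, 1, 1, 3, 3, 4]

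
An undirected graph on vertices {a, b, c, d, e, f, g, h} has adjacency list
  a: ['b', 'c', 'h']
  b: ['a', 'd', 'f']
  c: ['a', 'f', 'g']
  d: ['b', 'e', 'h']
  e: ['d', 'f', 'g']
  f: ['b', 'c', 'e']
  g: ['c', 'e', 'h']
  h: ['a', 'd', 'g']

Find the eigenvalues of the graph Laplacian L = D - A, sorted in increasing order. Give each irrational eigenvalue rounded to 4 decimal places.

Reading degrees in the order [a, b, c, d, e, f, g, h] gives [3, 3, 3, 3, 3, 3, 3, 3]; set D = diag(3, 3, 3, 3, 3, 3, 3, 3) and form L = D - A. The multiplicity of 0 as a Laplacian eigenvalue equals the number of connected components. By the matrix-tree theorem the graph has (1/8) * product of the nonzero eigenvalues = 384 spanning trees. The eigenvalues sum to 24, which equals trace(L) = 2|E|.

[0, 2, 2, 2, 4, 4, 4, 6]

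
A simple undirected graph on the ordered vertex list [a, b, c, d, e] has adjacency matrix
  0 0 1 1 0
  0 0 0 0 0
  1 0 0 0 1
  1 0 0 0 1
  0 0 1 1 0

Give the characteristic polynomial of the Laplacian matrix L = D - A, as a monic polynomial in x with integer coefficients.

Reading degrees in the order [a, b, c, d, e] gives [2, 0, 2, 2, 2]; set D = diag(2, 0, 2, 2, 2) and form L = D - A. Computing det(xI - L) by cofactor expansion (or equivalently via sum-over-permutations) gives x^5 - 8x^4 + 20x^3 - 16x^2. The constant term is 0 because L is singular (the all-ones vector lies in its kernel). There are 2 zeros in the spectrum, matching the 2 components.

x^5 - 8x^4 + 20x^3 - 16x^2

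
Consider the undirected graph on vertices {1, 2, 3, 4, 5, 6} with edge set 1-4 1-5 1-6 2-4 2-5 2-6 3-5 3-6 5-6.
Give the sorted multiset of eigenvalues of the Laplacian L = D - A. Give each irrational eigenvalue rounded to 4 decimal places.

[0, 1.4384, 3, 3, 5, 5.5616]

Reading degrees in the order [1, 2, 3, 4, 5, 6] gives [3, 3, 2, 2, 4, 4]; set D = diag(3, 3, 2, 2, 4, 4) and form L = D - A. Since every row of L sums to 0, the all-ones vector is in the kernel and 0 is an eigenvalue.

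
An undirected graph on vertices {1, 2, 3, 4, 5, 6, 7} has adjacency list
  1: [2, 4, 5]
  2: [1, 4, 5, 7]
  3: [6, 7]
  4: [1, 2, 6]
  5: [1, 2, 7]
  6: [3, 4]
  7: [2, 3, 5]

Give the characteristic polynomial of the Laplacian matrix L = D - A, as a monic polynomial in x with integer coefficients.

Reading degrees in the order [1, 2, 3, 4, 5, 6, 7] gives [3, 4, 2, 3, 3, 2, 3]; set D = diag(3, 4, 2, 3, 3, 2, 3) and form L = D - A. L has integer entries, so p(x) = det(xI - L) has integer coefficients. Expanding the determinant yields x^7 - 20x^6 + 160x^5 - 650x^4 + 1399x^3 - 1492x^2 + 609x. The coefficient of x^6 equals -trace(L) = -20, matching the sum of degrees. By the matrix-tree theorem the graph has (1/7) * product of the nonzero eigenvalues = 87 spanning trees.

x^7 - 20x^6 + 160x^5 - 650x^4 + 1399x^3 - 1492x^2 + 609x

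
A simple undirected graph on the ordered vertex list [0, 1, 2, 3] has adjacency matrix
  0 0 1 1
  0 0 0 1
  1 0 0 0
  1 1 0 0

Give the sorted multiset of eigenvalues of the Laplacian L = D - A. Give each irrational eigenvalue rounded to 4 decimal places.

[0, 0.5858, 2, 3.4142]

With the vertex order [0, 1, 2, 3], the degrees are [2, 1, 1, 2], giving D = diag(2, 1, 1, 2) and L = D - A. Since every row of L sums to 0, the all-ones vector is in the kernel and 0 is an eigenvalue. The single zero eigenvalue shows the graph is connected.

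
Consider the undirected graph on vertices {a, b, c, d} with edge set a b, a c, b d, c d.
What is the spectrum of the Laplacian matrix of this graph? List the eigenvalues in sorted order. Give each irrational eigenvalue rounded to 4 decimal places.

[0, 2, 2, 4]

Reading degrees in the order [a, b, c, d] gives [2, 2, 2, 2]; set D = diag(2, 2, 2, 2) and form L = D - A. Since every row of L sums to 0, the all-ones vector is in the kernel and 0 is an eigenvalue. The largest eigenvalue, 4, is at most the vertex count 4.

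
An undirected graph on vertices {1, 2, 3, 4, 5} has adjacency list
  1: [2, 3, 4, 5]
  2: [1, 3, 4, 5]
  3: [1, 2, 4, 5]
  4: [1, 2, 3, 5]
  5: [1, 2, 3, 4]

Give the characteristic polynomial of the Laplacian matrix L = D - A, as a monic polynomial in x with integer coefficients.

Reading degrees in the order [1, 2, 3, 4, 5] gives [4, 4, 4, 4, 4]; set D = diag(4, 4, 4, 4, 4) and form L = D - A. L has integer entries, so p(x) = det(xI - L) has integer coefficients. Expanding the determinant yields x^5 - 20x^4 + 150x^3 - 500x^2 + 625x. The constant term is 0 because L is singular (the all-ones vector lies in its kernel). By the matrix-tree theorem the graph has (1/5) * product of the nonzero eigenvalues = 125 spanning trees.

x^5 - 20x^4 + 150x^3 - 500x^2 + 625x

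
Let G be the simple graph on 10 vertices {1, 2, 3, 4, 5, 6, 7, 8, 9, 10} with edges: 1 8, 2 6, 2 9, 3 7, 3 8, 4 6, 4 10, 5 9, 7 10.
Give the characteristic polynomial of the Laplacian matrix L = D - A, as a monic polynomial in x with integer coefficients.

Each diagonal entry of L is the vertex degree and each off-diagonal entry is -1 where an edge is present, 0 otherwise; in the order [1, 2, 3, 4, 5, 6, 7, 8, 9, 10] the diagonal is [1, 2, 2, 2, 1, 2, 2, 2, 2, 2]. Computing det(xI - L) by cofactor expansion (or equivalently via sum-over-permutations) gives x^10 - 18x^9 + 136x^8 - 560x^7 + 1365x^6 - 2002x^5 + 1716x^4 - 792x^3 + 165x^2 - 10x. Since p(0) = det(-L) = 0, x divides p(x).

x^10 - 18x^9 + 136x^8 - 560x^7 + 1365x^6 - 2002x^5 + 1716x^4 - 792x^3 + 165x^2 - 10x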